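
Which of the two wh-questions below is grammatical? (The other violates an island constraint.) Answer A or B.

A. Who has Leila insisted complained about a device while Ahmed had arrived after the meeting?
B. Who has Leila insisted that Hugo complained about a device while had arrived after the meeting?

In B, the wh-phrase is extracted from inside an adjunct island (introduced by "while"), which blocks movement.
In A, the extraction path crosses only that-complement boundaries, which are transparent.
So A is grammatical.

A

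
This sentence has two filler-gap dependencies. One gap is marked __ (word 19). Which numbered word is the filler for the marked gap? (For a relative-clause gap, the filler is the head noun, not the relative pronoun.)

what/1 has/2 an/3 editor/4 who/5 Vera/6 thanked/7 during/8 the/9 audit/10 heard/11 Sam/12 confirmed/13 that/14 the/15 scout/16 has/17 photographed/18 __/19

The marked gap is the direct object of "photographed".
Its filler is the fronted wh-phrase "what", at word 1.
(The other dependency links word 4 to a gap after word 7.)

1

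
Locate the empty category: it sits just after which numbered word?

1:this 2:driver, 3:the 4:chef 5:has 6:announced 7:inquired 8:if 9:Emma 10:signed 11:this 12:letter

6

The displaced element is "this driver" (word 2).
It is linked across 1 clause boundary (Ø).
It functions as the subject of "inquired", so the gap sits immediately after word 6 ("announced").
Base order: The chef has announced this driver inquired if Emma signed this letter.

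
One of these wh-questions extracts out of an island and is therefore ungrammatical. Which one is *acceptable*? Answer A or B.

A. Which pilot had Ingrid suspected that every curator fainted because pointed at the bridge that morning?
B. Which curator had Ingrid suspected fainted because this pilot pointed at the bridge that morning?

B

In A, the wh-phrase is extracted from inside an adjunct island (introduced by "because"), which blocks movement.
In B, the extraction path crosses only that-complement boundaries, which are transparent.
So B is grammatical.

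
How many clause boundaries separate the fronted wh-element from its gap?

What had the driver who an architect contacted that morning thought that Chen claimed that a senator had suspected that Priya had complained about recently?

3

"what" is extracted from the PP object of "complained".
Boundaries crossed, outermost first: [that], [that], [that] — 3 in total.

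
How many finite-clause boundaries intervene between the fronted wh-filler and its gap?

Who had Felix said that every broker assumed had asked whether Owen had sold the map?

"who" is extracted from the subject of "asked".
Boundaries crossed, outermost first: [that], [Ø] — 2 in total.

2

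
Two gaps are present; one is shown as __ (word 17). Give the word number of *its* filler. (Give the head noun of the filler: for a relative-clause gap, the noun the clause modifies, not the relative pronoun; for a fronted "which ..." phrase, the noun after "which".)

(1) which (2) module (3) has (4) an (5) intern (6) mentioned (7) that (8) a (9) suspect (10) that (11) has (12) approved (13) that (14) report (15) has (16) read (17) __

2

The marked gap is the direct object of "read".
Its filler is the fronted wh-phrase "which module", at word 2.
(The other dependency links word 9 to a gap after word 10.)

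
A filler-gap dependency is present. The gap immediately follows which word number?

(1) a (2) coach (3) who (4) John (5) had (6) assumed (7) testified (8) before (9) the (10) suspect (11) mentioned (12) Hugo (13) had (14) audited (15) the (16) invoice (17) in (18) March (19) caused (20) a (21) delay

6

The displaced element is "a coach" (word 2).
It is linked across 1 clause boundary (Ø).
It functions as the subject of "testified", so the gap sits immediately after word 6 ("assumed").
Base order: John had assumed that a coach testified before the suspect mentioned Hugo had audited the invoice in March.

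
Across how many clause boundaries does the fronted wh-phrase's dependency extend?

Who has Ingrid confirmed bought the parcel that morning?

"who" is extracted from the subject of "bought".
Boundaries crossed, outermost first: [Ø] — 1 in total.

1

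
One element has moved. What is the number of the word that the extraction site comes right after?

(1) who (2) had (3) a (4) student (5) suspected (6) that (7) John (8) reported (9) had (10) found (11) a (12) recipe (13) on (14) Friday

8

The displaced element is "who" (word 1).
It is linked across 2 clause boundaries (that → Ø).
It functions as the subject of "found", so the gap sits immediately after word 8 ("reported").
Base order: A student had suspected that John reported that who had found a recipe on Friday.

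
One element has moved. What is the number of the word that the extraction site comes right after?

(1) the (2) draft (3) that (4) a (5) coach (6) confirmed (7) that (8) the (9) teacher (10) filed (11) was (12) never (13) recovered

The displaced element is "the draft" (word 2).
It is linked across 1 clause boundary (that).
It functions as the direct object of "filed", so the gap sits immediately after word 10 ("filed").
Base order: A coach confirmed that the teacher filed the draft.

10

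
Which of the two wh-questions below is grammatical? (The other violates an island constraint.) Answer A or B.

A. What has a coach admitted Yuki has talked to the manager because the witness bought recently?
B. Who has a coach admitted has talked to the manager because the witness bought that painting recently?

B

In A, the wh-phrase is extracted from inside an adjunct island (introduced by "because"), which blocks movement.
In B, the extraction path crosses only that-complement boundaries, which are transparent.
So B is grammatical.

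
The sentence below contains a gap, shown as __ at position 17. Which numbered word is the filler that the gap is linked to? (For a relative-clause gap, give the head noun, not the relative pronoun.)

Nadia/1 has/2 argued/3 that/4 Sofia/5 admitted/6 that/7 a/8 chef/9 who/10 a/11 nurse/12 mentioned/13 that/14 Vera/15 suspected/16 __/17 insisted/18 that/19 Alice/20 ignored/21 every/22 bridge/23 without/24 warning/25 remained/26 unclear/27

9

The gap at 17 is the subject of "insisted", inside a relative clause.
The relative pronoun is "who" (word 10); it is bound by the head noun immediately before it.
Its filler is the head noun "chef", at word 9.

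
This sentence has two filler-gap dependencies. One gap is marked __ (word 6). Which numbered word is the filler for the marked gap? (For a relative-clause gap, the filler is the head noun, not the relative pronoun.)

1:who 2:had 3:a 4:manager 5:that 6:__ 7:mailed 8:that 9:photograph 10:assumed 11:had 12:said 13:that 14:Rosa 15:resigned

The marked gap is inside the relative clause, the subject of "mailed".
Its filler is the head noun "manager" (via "that"), at word 4.
(The other dependency links word 1 to a gap after word 10.)

4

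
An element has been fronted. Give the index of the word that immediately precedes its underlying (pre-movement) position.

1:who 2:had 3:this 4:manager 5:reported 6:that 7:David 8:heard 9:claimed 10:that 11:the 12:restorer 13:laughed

The displaced element is "who" (word 1).
It is linked across 2 clause boundaries (that → Ø).
It functions as the subject of "claimed", so the gap sits immediately after word 8 ("heard").
Base order: This manager had reported that David heard that who claimed that the restorer laughed.

8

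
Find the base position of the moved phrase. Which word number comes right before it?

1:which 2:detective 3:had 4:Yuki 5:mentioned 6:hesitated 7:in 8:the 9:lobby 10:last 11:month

The displaced element is "which detective" (word 2).
It is linked across 1 clause boundary (Ø).
It functions as the subject of "hesitated", so the gap sits immediately after word 5 ("mentioned").
Base order: Yuki had mentioned that which detective hesitated in the lobby last month.

5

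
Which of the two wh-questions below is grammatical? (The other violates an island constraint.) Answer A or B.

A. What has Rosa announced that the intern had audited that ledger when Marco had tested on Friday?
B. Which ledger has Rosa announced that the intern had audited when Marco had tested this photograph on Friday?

In A, the wh-phrase is extracted from inside an adjunct island (introduced by "when"), which blocks movement.
In B, the extraction path crosses only that-complement boundaries, which are transparent.
So B is grammatical.

B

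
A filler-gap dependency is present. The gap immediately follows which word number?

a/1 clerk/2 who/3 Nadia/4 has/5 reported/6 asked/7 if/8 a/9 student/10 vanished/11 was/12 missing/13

The displaced element is "a clerk" (word 2).
It is linked across 1 clause boundary (Ø).
It functions as the subject of "asked", so the gap sits immediately after word 6 ("reported").
Base order: Nadia has reported a clerk asked if a student vanished.

6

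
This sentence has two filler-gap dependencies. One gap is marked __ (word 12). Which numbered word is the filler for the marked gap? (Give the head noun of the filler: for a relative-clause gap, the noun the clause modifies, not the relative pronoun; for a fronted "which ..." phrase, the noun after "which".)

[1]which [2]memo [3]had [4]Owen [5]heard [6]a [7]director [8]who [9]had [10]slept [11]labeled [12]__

The marked gap is the direct object of "labeled".
Its filler is the fronted wh-phrase "which memo", at word 2.
(The other dependency links word 7 to a gap after word 8.)

2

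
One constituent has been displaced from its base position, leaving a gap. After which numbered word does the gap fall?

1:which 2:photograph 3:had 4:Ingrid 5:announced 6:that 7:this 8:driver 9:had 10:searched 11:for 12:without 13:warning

11

The displaced element is "which photograph" (word 2).
It is linked across 1 clause boundary (that).
It functions as the object of the preposition "for" of "searched", so the gap sits immediately after word 11 ("for").
Base order: Ingrid had announced that this driver had searched for which photograph without warning.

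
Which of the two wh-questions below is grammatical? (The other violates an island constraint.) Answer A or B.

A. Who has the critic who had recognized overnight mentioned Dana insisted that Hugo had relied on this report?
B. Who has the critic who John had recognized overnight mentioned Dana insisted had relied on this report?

In A, the wh-phrase is extracted from inside a complex-NP island (relative clause) (introduced by "who"), which blocks movement.
In B, the extraction path crosses only that-complement boundaries, which are transparent.
So B is grammatical.

B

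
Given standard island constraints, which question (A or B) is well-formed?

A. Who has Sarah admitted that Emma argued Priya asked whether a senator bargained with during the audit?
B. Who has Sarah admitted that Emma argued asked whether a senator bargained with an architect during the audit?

In A, the wh-phrase is extracted from inside a wh-island (introduced by "whether"), which blocks movement.
In B, the extraction path crosses only that-complement boundaries, which are transparent.
So B is grammatical.

B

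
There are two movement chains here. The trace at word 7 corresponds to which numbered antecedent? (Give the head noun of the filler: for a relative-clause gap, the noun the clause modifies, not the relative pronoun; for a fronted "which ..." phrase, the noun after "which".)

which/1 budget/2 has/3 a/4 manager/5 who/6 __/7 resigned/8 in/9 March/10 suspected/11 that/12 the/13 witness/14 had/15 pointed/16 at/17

The marked gap is inside the relative clause, the subject of "resigned".
Its filler is the head noun "manager" (via "who"), at word 5.
(The other dependency links word 2 to a gap after word 17.)

5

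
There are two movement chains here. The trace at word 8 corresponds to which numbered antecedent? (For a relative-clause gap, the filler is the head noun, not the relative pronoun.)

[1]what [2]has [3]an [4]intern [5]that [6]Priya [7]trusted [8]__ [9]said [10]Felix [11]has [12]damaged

4

The marked gap is inside the relative clause, the direct object of "trusted".
Its filler is the head noun "intern" (via "that"), at word 4.
(The other dependency links word 1 to a gap after word 12.)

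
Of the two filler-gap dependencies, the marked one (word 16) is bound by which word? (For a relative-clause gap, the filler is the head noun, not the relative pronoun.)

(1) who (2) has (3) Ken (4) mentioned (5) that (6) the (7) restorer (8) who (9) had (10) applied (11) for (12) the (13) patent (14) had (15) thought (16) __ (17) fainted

The marked gap is the subject of "fainted".
Its filler is the fronted wh-phrase "who", at word 1.
(The other dependency links word 7 to a gap after word 8.)

1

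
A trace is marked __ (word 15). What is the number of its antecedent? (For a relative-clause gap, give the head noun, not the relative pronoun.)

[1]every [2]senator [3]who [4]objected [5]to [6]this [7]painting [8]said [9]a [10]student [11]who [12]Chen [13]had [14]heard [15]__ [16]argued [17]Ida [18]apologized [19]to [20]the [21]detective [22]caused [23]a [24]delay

The gap at 15 is the subject of "argued", inside a relative clause.
The relative pronoun is "who" (word 11); it is bound by the head noun immediately before it.
Its filler is the head noun "student", at word 10.

10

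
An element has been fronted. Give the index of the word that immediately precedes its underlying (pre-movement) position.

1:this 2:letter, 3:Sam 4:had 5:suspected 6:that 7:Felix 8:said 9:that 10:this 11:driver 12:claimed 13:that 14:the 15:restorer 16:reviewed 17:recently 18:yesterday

16

The displaced element is "this letter" (word 2).
It is linked across 3 clause boundaries (that → that → that).
It functions as the direct object of "reviewed", so the gap sits immediately after word 16 ("reviewed").
Base order: Sam had suspected that Felix said that this driver claimed that the restorer reviewed this letter recently yesterday.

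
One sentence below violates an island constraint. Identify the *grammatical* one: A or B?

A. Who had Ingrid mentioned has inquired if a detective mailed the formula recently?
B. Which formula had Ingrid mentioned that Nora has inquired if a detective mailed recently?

A

In B, the wh-phrase is extracted from inside a wh-island (introduced by "if"), which blocks movement.
In A, the extraction path crosses only that-complement boundaries, which are transparent.
So A is grammatical.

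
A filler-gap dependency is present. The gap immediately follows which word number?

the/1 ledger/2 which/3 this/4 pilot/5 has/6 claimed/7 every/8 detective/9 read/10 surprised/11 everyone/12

10

The displaced element is "the ledger" (word 2).
It is linked across 1 clause boundary (Ø).
It functions as the direct object of "read", so the gap sits immediately after word 10 ("read").
Base order: This pilot has claimed every detective read the ledger.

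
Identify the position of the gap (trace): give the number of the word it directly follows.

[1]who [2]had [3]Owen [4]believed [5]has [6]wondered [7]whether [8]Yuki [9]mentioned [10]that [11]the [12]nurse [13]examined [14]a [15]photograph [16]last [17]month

The displaced element is "who" (word 1).
It is linked across 1 clause boundary (Ø).
It functions as the subject of "wondered", so the gap sits immediately after word 4 ("believed").
Base order: Owen had believed who has wondered whether Yuki mentioned that the nurse examined a photograph last month.

4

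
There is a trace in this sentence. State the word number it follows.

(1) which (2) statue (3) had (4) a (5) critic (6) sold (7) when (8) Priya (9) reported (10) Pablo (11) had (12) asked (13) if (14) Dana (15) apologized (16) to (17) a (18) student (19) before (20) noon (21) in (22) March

6

The displaced element is "which statue" (word 2).
It functions as the direct object of "sold", so the gap sits immediately after word 6 ("sold").
Base order: A critic had sold which statue when Priya reported Pablo had asked if Dana apologized to a student before noon in March.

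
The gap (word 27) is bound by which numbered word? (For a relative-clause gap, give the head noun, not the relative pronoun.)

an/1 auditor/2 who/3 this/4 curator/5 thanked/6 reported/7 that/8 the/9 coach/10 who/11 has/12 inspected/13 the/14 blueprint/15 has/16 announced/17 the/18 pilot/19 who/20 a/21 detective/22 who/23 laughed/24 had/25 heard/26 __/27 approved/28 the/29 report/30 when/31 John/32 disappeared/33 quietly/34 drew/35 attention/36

The gap at 27 is the subject of "approved", inside a relative clause.
The relative pronoun is "who" (word 20); it is bound by the head noun immediately before it.
Its filler is the head noun "pilot", at word 19.

19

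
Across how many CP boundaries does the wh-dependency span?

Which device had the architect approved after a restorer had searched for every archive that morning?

0

"which device" originates inside the matrix clause — no clause boundary is crossed.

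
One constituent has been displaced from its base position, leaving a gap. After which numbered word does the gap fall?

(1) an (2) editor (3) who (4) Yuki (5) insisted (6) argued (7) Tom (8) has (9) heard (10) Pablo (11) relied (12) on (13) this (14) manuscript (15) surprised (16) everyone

5

The displaced element is "an editor" (word 2).
It is linked across 1 clause boundary (Ø).
It functions as the subject of "argued", so the gap sits immediately after word 5 ("insisted").
Base order: Yuki insisted that an editor argued Tom has heard Pablo relied on this manuscript.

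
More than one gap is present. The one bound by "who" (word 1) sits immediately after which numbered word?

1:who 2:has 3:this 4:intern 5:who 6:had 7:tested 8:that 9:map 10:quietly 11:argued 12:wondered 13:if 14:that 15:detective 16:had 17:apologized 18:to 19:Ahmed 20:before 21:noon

The displaced element is "who" (word 1).
It is linked across 1 clause boundary (Ø).
It functions as the subject of "wondered", so the gap sits immediately after word 11 ("argued").
Base order: This intern who had tested that map quietly has argued who wondered if that detective had apologized to Ahmed before noon.

11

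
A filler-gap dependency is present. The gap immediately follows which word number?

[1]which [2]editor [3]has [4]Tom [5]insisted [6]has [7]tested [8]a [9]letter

5

The displaced element is "which editor" (word 2).
It is linked across 1 clause boundary (Ø).
It functions as the subject of "tested", so the gap sits immediately after word 5 ("insisted").
Base order: Tom has insisted that which editor has tested a letter.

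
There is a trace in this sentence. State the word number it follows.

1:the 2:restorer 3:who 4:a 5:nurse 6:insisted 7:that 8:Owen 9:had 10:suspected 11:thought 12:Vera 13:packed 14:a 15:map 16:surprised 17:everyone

10

The displaced element is "the restorer" (word 2).
It is linked across 2 clause boundaries (that → Ø).
It functions as the subject of "thought", so the gap sits immediately after word 10 ("suspected").
Base order: A nurse insisted that Owen had suspected the restorer thought Vera packed a map.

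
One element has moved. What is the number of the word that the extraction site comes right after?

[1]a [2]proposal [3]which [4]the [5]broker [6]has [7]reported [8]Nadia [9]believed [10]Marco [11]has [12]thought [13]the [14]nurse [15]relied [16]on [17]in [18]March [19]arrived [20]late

The displaced element is "a proposal" (word 2).
It is linked across 3 clause boundaries (Ø → Ø → Ø).
It functions as the object of the preposition "on" of "relied", so the gap sits immediately after word 16 ("on").
Base order: The broker has reported Nadia believed Marco has thought the nurse relied on a proposal in March.

16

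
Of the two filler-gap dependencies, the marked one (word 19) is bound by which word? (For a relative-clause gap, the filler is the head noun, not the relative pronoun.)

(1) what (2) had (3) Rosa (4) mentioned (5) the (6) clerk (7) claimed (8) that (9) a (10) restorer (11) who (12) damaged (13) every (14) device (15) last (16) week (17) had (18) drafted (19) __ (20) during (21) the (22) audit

1

The marked gap is the direct object of "drafted".
Its filler is the fronted wh-phrase "what", at word 1.
(The other dependency links word 10 to a gap after word 11.)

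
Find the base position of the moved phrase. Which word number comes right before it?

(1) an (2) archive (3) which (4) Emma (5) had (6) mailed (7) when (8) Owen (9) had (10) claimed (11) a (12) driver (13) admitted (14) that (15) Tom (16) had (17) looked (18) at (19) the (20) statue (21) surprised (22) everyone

6

The displaced element is "an archive" (word 2).
It functions as the direct object of "mailed", so the gap sits immediately after word 6 ("mailed").
Base order: Emma had mailed an archive when Owen had claimed a driver admitted that Tom had looked at the statue.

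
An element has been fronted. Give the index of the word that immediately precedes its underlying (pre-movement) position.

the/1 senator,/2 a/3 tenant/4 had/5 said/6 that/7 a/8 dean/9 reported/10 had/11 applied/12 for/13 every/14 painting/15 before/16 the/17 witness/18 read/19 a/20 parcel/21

The displaced element is "the senator" (word 2).
It is linked across 2 clause boundaries (that → Ø).
It functions as the subject of "applied", so the gap sits immediately after word 10 ("reported").
Base order: A tenant had said that a dean reported that the senator had applied for every painting before the witness read a parcel.

10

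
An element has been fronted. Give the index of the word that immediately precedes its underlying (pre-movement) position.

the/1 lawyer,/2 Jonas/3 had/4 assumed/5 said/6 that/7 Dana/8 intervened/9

5

The displaced element is "the lawyer" (word 2).
It is linked across 1 clause boundary (Ø).
It functions as the subject of "said", so the gap sits immediately after word 5 ("assumed").
Base order: Jonas had assumed that the lawyer said that Dana intervened.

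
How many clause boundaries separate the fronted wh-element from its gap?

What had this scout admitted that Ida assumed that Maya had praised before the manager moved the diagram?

"what" is extracted from the object of "praised".
Boundaries crossed, outermost first: [that], [that] — 2 in total.

2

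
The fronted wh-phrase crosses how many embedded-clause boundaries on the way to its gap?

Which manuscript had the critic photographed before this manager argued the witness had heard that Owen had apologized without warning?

0

"which manuscript" originates inside the matrix clause — no clause boundary is crossed.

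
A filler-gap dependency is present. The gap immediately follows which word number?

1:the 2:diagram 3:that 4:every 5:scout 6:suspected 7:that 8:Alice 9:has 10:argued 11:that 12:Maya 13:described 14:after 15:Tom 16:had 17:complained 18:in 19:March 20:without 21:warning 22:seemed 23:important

The displaced element is "the diagram" (word 2).
It is linked across 2 clause boundaries (that → that).
It functions as the direct object of "described", so the gap sits immediately after word 13 ("described").
Base order: Every scout suspected that Alice has argued that Maya described the diagram after Tom had complained in March without warning.

13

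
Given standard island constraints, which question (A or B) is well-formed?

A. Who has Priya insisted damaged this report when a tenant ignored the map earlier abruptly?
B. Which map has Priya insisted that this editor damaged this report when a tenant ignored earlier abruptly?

In B, the wh-phrase is extracted from inside an adjunct island (introduced by "when"), which blocks movement.
In A, the extraction path crosses only that-complement boundaries, which are transparent.
So A is grammatical.

A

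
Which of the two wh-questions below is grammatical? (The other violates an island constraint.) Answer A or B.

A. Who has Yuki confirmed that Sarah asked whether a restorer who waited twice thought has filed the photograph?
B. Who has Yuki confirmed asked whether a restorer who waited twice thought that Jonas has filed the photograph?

In A, the wh-phrase is extracted from inside a wh-island (introduced by "whether"), which blocks movement.
In B, the extraction path crosses only that-complement boundaries, which are transparent.
So B is grammatical.

B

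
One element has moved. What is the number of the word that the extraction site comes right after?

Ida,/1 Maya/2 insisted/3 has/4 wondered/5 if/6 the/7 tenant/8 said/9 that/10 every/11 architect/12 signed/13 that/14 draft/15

3

The displaced element is "Ida" (word 1).
It is linked across 1 clause boundary (Ø).
It functions as the subject of "wondered", so the gap sits immediately after word 3 ("insisted").
Base order: Maya insisted that Ida has wondered if the tenant said that every architect signed that draft.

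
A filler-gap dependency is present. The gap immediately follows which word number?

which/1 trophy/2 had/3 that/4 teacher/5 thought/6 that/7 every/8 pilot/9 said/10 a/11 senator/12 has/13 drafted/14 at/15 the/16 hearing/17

The displaced element is "which trophy" (word 2).
It is linked across 2 clause boundaries (that → Ø).
It functions as the direct object of "drafted", so the gap sits immediately after word 14 ("drafted").
Base order: That teacher had thought that every pilot said a senator has drafted which trophy at the hearing.

14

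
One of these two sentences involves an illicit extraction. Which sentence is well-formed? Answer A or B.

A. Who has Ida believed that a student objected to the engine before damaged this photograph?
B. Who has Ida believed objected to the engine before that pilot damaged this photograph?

B

In A, the wh-phrase is extracted from inside an adjunct island (introduced by "before"), which blocks movement.
In B, the extraction path crosses only that-complement boundaries, which are transparent.
So B is grammatical.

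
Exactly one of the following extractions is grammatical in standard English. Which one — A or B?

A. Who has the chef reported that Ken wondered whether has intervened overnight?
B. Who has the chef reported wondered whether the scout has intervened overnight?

B

In A, the wh-phrase is extracted from inside a wh-island (introduced by "whether"), which blocks movement.
In B, the extraction path crosses only that-complement boundaries, which are transparent.
So B is grammatical.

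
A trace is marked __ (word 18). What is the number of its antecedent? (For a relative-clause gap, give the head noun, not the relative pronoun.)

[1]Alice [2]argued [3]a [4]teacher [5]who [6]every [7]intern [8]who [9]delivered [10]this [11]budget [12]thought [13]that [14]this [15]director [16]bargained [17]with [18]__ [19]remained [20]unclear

The gap at 18 is the prepositional object of "bargained", inside a relative clause.
The relative pronoun is "who" (word 5); it is bound by the head noun immediately before it.
Its filler is the head noun "teacher", at word 4.

4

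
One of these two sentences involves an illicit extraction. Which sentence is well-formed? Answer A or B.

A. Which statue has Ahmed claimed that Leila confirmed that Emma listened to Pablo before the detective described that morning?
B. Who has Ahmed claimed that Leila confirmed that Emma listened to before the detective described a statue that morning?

B

In A, the wh-phrase is extracted from inside an adjunct island (introduced by "before"), which blocks movement.
In B, the extraction path crosses only that-complement boundaries, which are transparent.
So B is grammatical.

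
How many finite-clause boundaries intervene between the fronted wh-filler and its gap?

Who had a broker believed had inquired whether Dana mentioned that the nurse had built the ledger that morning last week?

1

"who" is extracted from the subject of "inquired".
Boundaries crossed, outermost first: [Ø] — 1 in total.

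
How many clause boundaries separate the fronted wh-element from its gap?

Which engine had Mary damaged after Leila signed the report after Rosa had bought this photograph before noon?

"which engine" originates inside the matrix clause — no clause boundary is crossed.

0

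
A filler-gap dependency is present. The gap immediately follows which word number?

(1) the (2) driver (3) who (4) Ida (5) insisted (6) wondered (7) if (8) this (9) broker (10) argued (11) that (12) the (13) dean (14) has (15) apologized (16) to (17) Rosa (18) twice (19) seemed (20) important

5

The displaced element is "the driver" (word 2).
It is linked across 1 clause boundary (Ø).
It functions as the subject of "wondered", so the gap sits immediately after word 5 ("insisted").
Base order: Ida insisted that the driver wondered if this broker argued that the dean has apologized to Rosa twice.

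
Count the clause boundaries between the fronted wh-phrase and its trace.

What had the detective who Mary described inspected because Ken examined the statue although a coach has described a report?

"what" originates inside the matrix clause — no clause boundary is crossed.

0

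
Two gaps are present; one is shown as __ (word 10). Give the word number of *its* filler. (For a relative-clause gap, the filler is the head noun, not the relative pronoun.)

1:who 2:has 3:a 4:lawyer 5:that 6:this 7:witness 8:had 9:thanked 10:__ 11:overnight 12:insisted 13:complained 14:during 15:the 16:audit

The marked gap is inside the relative clause, the direct object of "thanked".
Its filler is the head noun "lawyer" (via "that"), at word 4.
(The other dependency links word 1 to a gap after word 12.)

4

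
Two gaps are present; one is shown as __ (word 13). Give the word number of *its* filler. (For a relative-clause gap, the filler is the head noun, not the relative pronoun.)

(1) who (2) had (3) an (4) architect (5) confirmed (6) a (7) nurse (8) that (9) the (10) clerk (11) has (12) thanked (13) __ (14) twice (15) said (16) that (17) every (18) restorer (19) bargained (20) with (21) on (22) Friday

The marked gap is inside the relative clause, the direct object of "thanked".
Its filler is the head noun "nurse" (via "that"), at word 7.
(The other dependency links word 1 to a gap after word 20.)

7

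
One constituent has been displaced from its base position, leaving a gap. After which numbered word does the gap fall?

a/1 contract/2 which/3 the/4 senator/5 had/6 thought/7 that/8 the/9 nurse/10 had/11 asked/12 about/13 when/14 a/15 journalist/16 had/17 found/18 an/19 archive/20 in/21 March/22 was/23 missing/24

13

The displaced element is "a contract" (word 2).
It is linked across 1 clause boundary (that).
It functions as the object of the preposition "about" of "asked", so the gap sits immediately after word 13 ("about").
Base order: The senator had thought that the nurse had asked about a contract when a journalist had found an archive in March.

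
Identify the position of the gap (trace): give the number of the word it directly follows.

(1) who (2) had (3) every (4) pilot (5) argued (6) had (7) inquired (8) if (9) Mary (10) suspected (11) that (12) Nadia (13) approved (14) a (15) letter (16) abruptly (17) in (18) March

5

The displaced element is "who" (word 1).
It is linked across 1 clause boundary (Ø).
It functions as the subject of "inquired", so the gap sits immediately after word 5 ("argued").
Base order: Every pilot had argued that who had inquired if Mary suspected that Nadia approved a letter abruptly in March.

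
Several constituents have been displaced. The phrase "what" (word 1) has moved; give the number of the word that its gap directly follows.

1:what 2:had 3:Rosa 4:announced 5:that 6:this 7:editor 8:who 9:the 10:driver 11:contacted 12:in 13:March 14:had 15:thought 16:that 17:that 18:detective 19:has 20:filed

The displaced element is "what" (word 1).
It is linked across 2 clause boundaries (that → that).
It functions as the direct object of "filed", so the gap sits immediately after word 20 ("filed").
Base order: Rosa had announced that this editor who the driver contacted in March had thought that that detective has filed what.

20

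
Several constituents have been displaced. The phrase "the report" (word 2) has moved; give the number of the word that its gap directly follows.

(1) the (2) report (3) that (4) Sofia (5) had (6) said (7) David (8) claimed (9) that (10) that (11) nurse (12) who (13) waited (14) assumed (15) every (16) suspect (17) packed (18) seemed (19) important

17

The displaced element is "the report" (word 2).
It is linked across 3 clause boundaries (Ø → that → Ø).
It functions as the direct object of "packed", so the gap sits immediately after word 17 ("packed").
Base order: Sofia had said David claimed that that nurse who waited assumed every suspect packed the report.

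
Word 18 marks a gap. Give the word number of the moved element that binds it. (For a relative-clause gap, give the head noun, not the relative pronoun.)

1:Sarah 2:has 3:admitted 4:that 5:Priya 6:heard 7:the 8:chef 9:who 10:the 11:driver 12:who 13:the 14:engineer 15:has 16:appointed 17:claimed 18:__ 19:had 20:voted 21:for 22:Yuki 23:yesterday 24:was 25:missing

The gap at 18 is the subject of "voted", inside a relative clause.
The relative pronoun is "who" (word 9); it is bound by the head noun immediately before it.
Its filler is the head noun "chef", at word 8.

8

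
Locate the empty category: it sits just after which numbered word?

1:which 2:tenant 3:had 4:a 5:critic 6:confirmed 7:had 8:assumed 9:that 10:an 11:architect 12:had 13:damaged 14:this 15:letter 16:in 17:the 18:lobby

6

The displaced element is "which tenant" (word 2).
It is linked across 1 clause boundary (Ø).
It functions as the subject of "assumed", so the gap sits immediately after word 6 ("confirmed").
Base order: A critic had confirmed that which tenant had assumed that an architect had damaged this letter in the lobby.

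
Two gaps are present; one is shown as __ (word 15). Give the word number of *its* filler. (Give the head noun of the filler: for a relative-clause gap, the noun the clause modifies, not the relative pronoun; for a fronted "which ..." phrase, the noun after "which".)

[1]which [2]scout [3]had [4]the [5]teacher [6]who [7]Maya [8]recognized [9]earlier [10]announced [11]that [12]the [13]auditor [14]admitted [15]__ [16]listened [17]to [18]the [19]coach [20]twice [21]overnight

2

The marked gap is the subject of "listened".
Its filler is the fronted wh-phrase "which scout", at word 2.
(The other dependency links word 5 to a gap after word 8.)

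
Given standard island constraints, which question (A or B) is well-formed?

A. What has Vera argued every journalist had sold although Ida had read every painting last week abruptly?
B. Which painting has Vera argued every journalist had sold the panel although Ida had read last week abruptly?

A

In B, the wh-phrase is extracted from inside an adjunct island (introduced by "although"), which blocks movement.
In A, the extraction path crosses only that-complement boundaries, which are transparent.
So A is grammatical.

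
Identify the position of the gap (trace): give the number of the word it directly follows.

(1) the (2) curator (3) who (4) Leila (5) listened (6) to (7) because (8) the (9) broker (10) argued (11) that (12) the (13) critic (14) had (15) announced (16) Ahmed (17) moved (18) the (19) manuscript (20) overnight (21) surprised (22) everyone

6

The displaced element is "the curator" (word 2).
It functions as the object of the preposition "to" of "listened", so the gap sits immediately after word 6 ("to").
Base order: Leila listened to the curator because the broker argued that the critic had announced Ahmed moved the manuscript overnight.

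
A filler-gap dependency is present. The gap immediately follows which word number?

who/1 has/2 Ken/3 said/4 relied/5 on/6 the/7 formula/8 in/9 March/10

4

The displaced element is "who" (word 1).
It is linked across 1 clause boundary (Ø).
It functions as the subject of "relied", so the gap sits immediately after word 4 ("said").
Base order: Ken has said that who relied on the formula in March.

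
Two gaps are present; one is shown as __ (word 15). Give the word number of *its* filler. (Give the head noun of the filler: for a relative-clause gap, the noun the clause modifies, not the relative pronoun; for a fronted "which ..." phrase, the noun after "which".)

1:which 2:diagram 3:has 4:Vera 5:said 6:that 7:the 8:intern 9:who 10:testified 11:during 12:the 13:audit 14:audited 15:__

The marked gap is the direct object of "audited".
Its filler is the fronted wh-phrase "which diagram", at word 2.
(The other dependency links word 8 to a gap after word 9.)

2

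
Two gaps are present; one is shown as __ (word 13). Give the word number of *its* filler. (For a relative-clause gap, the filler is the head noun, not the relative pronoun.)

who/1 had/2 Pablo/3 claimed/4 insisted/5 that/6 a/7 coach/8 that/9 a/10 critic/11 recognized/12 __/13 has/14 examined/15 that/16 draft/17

The marked gap is inside the relative clause, the direct object of "recognized".
Its filler is the head noun "coach" (via "that"), at word 8.
(The other dependency links word 1 to a gap after word 4.)

8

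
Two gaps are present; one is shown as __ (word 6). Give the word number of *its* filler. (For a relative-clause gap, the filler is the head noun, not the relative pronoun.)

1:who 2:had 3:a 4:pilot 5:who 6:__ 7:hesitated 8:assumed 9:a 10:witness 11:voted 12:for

The marked gap is inside the relative clause, the subject of "hesitated".
Its filler is the head noun "pilot" (via "who"), at word 4.
(The other dependency links word 1 to a gap after word 12.)

4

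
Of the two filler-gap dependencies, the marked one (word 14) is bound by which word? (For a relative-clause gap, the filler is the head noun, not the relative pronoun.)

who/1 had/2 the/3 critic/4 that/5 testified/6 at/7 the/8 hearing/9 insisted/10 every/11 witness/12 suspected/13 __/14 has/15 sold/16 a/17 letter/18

The marked gap is the subject of "sold".
Its filler is the fronted wh-phrase "who", at word 1.
(The other dependency links word 4 to a gap after word 5.)

1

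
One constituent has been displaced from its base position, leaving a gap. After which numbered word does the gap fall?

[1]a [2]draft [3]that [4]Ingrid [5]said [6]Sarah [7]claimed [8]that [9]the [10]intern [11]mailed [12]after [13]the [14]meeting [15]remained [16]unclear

11

The displaced element is "a draft" (word 2).
It is linked across 2 clause boundaries (Ø → that).
It functions as the direct object of "mailed", so the gap sits immediately after word 11 ("mailed").
Base order: Ingrid said Sarah claimed that the intern mailed a draft after the meeting.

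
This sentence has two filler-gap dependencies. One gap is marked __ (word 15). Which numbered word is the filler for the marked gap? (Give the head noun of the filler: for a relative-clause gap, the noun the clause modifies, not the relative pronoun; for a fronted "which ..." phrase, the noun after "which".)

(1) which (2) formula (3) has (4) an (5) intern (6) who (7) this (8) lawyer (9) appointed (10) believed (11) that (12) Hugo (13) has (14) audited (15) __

2

The marked gap is the direct object of "audited".
Its filler is the fronted wh-phrase "which formula", at word 2.
(The other dependency links word 5 to a gap after word 9.)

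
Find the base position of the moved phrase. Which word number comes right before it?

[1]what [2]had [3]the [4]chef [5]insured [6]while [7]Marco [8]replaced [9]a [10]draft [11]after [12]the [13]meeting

5

The displaced element is "what" (word 1).
It functions as the direct object of "insured", so the gap sits immediately after word 5 ("insured").
Base order: The chef had insured what while Marco replaced a draft after the meeting.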